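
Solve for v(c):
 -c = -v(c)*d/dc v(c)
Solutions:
 v(c) = -sqrt(C1 + c^2)
 v(c) = sqrt(C1 + c^2)


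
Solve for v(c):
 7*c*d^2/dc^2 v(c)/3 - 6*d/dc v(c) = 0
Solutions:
 v(c) = C1 + C2*c^(25/7)


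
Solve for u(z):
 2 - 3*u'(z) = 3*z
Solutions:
 u(z) = C1 - z^2/2 + 2*z/3


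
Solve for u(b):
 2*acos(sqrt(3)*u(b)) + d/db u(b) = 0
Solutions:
 Integral(1/acos(sqrt(3)*_y), (_y, u(b))) = C1 - 2*b


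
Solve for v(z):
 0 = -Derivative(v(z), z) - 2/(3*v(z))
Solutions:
 v(z) = -sqrt(C1 - 12*z)/3
 v(z) = sqrt(C1 - 12*z)/3


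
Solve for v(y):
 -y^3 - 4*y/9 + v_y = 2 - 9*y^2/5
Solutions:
 v(y) = C1 + y^4/4 - 3*y^3/5 + 2*y^2/9 + 2*y


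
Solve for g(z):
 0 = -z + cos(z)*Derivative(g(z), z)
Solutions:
 g(z) = C1 + Integral(z/cos(z), z)


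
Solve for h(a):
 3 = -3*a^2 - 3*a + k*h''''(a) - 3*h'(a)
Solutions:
 h(a) = C1 + C2*exp(3^(1/3)*a*(1/k)^(1/3)) + C3*exp(a*(-3^(1/3) + 3^(5/6)*I)*(1/k)^(1/3)/2) + C4*exp(-a*(3^(1/3) + 3^(5/6)*I)*(1/k)^(1/3)/2) - a^3/3 - a^2/2 - a


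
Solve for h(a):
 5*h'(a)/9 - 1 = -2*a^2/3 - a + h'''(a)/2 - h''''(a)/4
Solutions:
 h(a) = C1 + C2*exp(a*(2*2^(2/3)/(sqrt(105) + 11)^(1/3) + 2^(1/3)*(sqrt(105) + 11)^(1/3) + 4)/6)*sin(2^(1/3)*sqrt(3)*a*(-(sqrt(105) + 11)^(1/3) + 2*2^(1/3)/(sqrt(105) + 11)^(1/3))/6) + C3*exp(a*(2*2^(2/3)/(sqrt(105) + 11)^(1/3) + 2^(1/3)*(sqrt(105) + 11)^(1/3) + 4)/6)*cos(2^(1/3)*sqrt(3)*a*(-(sqrt(105) + 11)^(1/3) + 2*2^(1/3)/(sqrt(105) + 11)^(1/3))/6) + C4*exp(a*(-2^(1/3)*(sqrt(105) + 11)^(1/3) - 2*2^(2/3)/(sqrt(105) + 11)^(1/3) + 2)/3) - 2*a^3/5 - 9*a^2/10 - 9*a/25


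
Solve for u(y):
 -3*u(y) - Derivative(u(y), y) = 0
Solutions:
 u(y) = C1*exp(-3*y)


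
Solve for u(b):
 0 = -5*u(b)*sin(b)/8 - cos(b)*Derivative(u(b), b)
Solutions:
 u(b) = C1*cos(b)^(5/8)


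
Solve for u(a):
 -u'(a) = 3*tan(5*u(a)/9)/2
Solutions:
 u(a) = -9*asin(C1*exp(-5*a/6))/5 + 9*pi/5
 u(a) = 9*asin(C1*exp(-5*a/6))/5


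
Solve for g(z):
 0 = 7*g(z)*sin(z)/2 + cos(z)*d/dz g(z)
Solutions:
 g(z) = C1*cos(z)^(7/2)


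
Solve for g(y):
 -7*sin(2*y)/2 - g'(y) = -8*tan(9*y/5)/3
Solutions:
 g(y) = C1 - 40*log(cos(9*y/5))/27 + 7*cos(2*y)/4


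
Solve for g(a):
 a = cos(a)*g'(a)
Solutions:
 g(a) = C1 + Integral(a/cos(a), a)


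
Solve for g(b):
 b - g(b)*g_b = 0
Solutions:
 g(b) = -sqrt(C1 + b^2)
 g(b) = sqrt(C1 + b^2)


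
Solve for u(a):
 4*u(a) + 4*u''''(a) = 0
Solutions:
 u(a) = (C1*sin(sqrt(2)*a/2) + C2*cos(sqrt(2)*a/2))*exp(-sqrt(2)*a/2) + (C3*sin(sqrt(2)*a/2) + C4*cos(sqrt(2)*a/2))*exp(sqrt(2)*a/2)


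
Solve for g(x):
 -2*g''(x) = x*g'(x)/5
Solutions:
 g(x) = C1 + C2*erf(sqrt(5)*x/10)


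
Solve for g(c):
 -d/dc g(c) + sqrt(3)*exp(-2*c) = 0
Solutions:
 g(c) = C1 - sqrt(3)*exp(-2*c)/2


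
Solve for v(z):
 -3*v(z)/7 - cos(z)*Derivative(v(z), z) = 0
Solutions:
 v(z) = C1*(sin(z) - 1)^(3/14)/(sin(z) + 1)^(3/14)


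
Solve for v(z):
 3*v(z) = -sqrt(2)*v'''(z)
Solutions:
 v(z) = C3*exp(-2^(5/6)*3^(1/3)*z/2) + (C1*sin(6^(5/6)*z/4) + C2*cos(6^(5/6)*z/4))*exp(2^(5/6)*3^(1/3)*z/4)


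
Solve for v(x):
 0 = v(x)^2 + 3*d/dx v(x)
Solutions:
 v(x) = 3/(C1 + x)


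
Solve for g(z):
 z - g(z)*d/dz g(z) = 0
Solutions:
 g(z) = -sqrt(C1 + z^2)
 g(z) = sqrt(C1 + z^2)


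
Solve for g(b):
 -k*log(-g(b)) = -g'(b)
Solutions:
 -li(-g(b)) = C1 + b*k


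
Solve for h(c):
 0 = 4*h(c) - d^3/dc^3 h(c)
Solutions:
 h(c) = C3*exp(2^(2/3)*c) + (C1*sin(2^(2/3)*sqrt(3)*c/2) + C2*cos(2^(2/3)*sqrt(3)*c/2))*exp(-2^(2/3)*c/2)


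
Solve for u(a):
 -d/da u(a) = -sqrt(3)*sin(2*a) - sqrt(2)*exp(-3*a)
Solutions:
 u(a) = C1 - sqrt(3)*cos(2*a)/2 - sqrt(2)*exp(-3*a)/3


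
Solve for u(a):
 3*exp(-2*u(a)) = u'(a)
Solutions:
 u(a) = log(-sqrt(C1 + 6*a))
 u(a) = log(C1 + 6*a)/2


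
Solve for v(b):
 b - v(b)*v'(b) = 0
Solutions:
 v(b) = -sqrt(C1 + b^2)
 v(b) = sqrt(C1 + b^2)


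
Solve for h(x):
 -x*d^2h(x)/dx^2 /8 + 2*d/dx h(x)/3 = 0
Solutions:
 h(x) = C1 + C2*x^(19/3)


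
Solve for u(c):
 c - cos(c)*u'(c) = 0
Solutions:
 u(c) = C1 + Integral(c/cos(c), c)


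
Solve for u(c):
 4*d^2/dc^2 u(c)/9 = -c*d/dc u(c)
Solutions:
 u(c) = C1 + C2*erf(3*sqrt(2)*c/4)


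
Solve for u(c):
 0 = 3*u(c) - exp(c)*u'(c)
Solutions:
 u(c) = C1*exp(-3*exp(-c))


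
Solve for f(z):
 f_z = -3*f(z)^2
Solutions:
 f(z) = 1/(C1 + 3*z)


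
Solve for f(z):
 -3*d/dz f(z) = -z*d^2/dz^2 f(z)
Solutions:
 f(z) = C1 + C2*z^4


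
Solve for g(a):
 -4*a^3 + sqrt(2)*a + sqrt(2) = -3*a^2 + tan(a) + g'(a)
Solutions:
 g(a) = C1 - a^4 + a^3 + sqrt(2)*a^2/2 + sqrt(2)*a + log(cos(a))


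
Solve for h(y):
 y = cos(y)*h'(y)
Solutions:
 h(y) = C1 + Integral(y/cos(y), y)


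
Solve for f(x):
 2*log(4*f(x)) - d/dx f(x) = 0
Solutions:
 -Integral(1/(log(_y) + 2*log(2)), (_y, f(x)))/2 = C1 - x


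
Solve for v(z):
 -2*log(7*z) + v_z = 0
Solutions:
 v(z) = C1 + 2*z*log(z) - 2*z + z*log(49)


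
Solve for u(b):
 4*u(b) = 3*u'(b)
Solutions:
 u(b) = C1*exp(4*b/3)


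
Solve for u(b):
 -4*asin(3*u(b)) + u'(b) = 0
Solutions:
 Integral(1/asin(3*_y), (_y, u(b))) = C1 + 4*b


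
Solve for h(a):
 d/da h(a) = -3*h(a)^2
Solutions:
 h(a) = 1/(C1 + 3*a)


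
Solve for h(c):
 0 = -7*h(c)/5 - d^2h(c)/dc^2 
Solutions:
 h(c) = C1*sin(sqrt(35)*c/5) + C2*cos(sqrt(35)*c/5)


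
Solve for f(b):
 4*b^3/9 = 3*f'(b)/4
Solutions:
 f(b) = C1 + 4*b^4/27


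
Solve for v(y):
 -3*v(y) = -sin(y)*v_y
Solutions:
 v(y) = C1*(cos(y) - 1)^(3/2)/(cos(y) + 1)^(3/2)


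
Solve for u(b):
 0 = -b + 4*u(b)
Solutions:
 u(b) = b/4


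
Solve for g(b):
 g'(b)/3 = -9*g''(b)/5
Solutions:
 g(b) = C1 + C2*exp(-5*b/27)


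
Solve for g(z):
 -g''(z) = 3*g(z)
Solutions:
 g(z) = C1*sin(sqrt(3)*z) + C2*cos(sqrt(3)*z)


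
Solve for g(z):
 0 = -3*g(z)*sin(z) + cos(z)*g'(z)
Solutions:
 g(z) = C1/cos(z)^3


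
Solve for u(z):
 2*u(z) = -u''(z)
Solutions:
 u(z) = C1*sin(sqrt(2)*z) + C2*cos(sqrt(2)*z)


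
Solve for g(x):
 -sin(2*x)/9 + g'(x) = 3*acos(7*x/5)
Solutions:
 g(x) = C1 + 3*x*acos(7*x/5) - 3*sqrt(25 - 49*x^2)/7 - cos(2*x)/18


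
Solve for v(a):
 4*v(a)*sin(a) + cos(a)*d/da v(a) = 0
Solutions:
 v(a) = C1*cos(a)^4


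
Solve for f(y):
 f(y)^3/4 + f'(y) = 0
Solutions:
 f(y) = -sqrt(2)*sqrt(-1/(C1 - y))
 f(y) = sqrt(2)*sqrt(-1/(C1 - y))


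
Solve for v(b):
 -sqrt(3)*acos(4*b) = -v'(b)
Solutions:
 v(b) = C1 + sqrt(3)*(b*acos(4*b) - sqrt(1 - 16*b^2)/4)


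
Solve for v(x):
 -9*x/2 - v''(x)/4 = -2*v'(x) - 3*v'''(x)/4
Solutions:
 v(x) = C1 + 9*x^2/8 + 9*x/32 + (C2*sin(sqrt(95)*x/6) + C3*cos(sqrt(95)*x/6))*exp(x/6)


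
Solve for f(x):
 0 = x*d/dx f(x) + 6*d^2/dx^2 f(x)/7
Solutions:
 f(x) = C1 + C2*erf(sqrt(21)*x/6)


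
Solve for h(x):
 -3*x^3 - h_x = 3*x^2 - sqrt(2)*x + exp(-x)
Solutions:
 h(x) = C1 - 3*x^4/4 - x^3 + sqrt(2)*x^2/2 + exp(-x)


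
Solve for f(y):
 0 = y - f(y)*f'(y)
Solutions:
 f(y) = -sqrt(C1 + y^2)
 f(y) = sqrt(C1 + y^2)


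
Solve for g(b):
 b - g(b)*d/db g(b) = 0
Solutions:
 g(b) = -sqrt(C1 + b^2)
 g(b) = sqrt(C1 + b^2)


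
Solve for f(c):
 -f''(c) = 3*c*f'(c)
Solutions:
 f(c) = C1 + C2*erf(sqrt(6)*c/2)


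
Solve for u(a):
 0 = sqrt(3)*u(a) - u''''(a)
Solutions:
 u(a) = C1*exp(-3^(1/8)*a) + C2*exp(3^(1/8)*a) + C3*sin(3^(1/8)*a) + C4*cos(3^(1/8)*a)


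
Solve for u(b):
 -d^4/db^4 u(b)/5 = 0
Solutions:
 u(b) = C1 + C2*b + C3*b^2 + C4*b^3


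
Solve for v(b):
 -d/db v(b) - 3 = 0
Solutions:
 v(b) = C1 - 3*b


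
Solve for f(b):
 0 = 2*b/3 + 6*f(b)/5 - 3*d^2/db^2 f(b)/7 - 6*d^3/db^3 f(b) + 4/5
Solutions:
 f(b) = C1*exp(-b*(5*5^(1/3)/(42*sqrt(777714) + 37039)^(1/3) + 10 + 5^(2/3)*(42*sqrt(777714) + 37039)^(1/3))/420)*sin(sqrt(3)*5^(1/3)*b*(-5^(1/3)*(42*sqrt(777714) + 37039)^(1/3) + 5/(42*sqrt(777714) + 37039)^(1/3))/420) + C2*exp(-b*(5*5^(1/3)/(42*sqrt(777714) + 37039)^(1/3) + 10 + 5^(2/3)*(42*sqrt(777714) + 37039)^(1/3))/420)*cos(sqrt(3)*5^(1/3)*b*(-5^(1/3)*(42*sqrt(777714) + 37039)^(1/3) + 5/(42*sqrt(777714) + 37039)^(1/3))/420) + C3*exp(b*(-5 + 5*5^(1/3)/(42*sqrt(777714) + 37039)^(1/3) + 5^(2/3)*(42*sqrt(777714) + 37039)^(1/3))/210) - 5*b/9 - 2/3


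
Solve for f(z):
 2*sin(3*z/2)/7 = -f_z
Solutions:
 f(z) = C1 + 4*cos(3*z/2)/21


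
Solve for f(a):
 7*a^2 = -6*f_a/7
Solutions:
 f(a) = C1 - 49*a^3/18


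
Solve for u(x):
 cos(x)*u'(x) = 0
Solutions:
 u(x) = C1


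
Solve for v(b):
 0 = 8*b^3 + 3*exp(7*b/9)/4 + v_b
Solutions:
 v(b) = C1 - 2*b^4 - 27*exp(7*b/9)/28


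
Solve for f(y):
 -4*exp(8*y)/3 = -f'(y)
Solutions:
 f(y) = C1 + exp(8*y)/6


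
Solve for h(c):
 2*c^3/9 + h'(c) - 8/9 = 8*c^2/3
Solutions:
 h(c) = C1 - c^4/18 + 8*c^3/9 + 8*c/9


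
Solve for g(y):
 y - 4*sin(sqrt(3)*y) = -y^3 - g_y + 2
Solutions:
 g(y) = C1 - y^4/4 - y^2/2 + 2*y - 4*sqrt(3)*cos(sqrt(3)*y)/3


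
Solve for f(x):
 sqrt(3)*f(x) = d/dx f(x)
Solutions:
 f(x) = C1*exp(sqrt(3)*x)


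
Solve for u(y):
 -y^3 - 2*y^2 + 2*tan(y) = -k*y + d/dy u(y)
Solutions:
 u(y) = C1 + k*y^2/2 - y^4/4 - 2*y^3/3 - 2*log(cos(y))


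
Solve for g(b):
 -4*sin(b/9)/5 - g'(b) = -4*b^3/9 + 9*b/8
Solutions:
 g(b) = C1 + b^4/9 - 9*b^2/16 + 36*cos(b/9)/5


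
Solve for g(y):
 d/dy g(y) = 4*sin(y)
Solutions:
 g(y) = C1 - 4*cos(y)


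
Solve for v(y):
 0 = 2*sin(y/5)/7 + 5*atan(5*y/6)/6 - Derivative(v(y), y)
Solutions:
 v(y) = C1 + 5*y*atan(5*y/6)/6 - log(25*y^2 + 36)/2 - 10*cos(y/5)/7


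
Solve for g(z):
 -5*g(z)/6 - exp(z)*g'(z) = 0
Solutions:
 g(z) = C1*exp(5*exp(-z)/6)


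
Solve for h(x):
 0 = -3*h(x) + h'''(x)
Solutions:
 h(x) = C3*exp(3^(1/3)*x) + (C1*sin(3^(5/6)*x/2) + C2*cos(3^(5/6)*x/2))*exp(-3^(1/3)*x/2)


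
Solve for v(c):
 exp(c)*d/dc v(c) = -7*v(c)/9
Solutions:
 v(c) = C1*exp(7*exp(-c)/9)


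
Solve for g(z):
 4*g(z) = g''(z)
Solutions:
 g(z) = C1*exp(-2*z) + C2*exp(2*z)


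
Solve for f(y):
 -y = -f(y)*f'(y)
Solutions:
 f(y) = -sqrt(C1 + y^2)
 f(y) = sqrt(C1 + y^2)


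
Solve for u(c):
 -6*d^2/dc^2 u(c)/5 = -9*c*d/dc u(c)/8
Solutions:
 u(c) = C1 + C2*erfi(sqrt(30)*c/8)


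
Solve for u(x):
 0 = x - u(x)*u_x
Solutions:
 u(x) = -sqrt(C1 + x^2)
 u(x) = sqrt(C1 + x^2)


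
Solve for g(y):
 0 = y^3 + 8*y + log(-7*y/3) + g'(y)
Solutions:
 g(y) = C1 - y^4/4 - 4*y^2 - y*log(-y) + y*(-log(7) + 1 + log(3))


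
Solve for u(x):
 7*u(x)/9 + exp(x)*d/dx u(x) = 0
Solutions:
 u(x) = C1*exp(7*exp(-x)/9)


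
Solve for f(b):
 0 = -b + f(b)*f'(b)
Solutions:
 f(b) = -sqrt(C1 + b^2)
 f(b) = sqrt(C1 + b^2)


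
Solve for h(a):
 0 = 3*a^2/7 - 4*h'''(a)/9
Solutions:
 h(a) = C1 + C2*a + C3*a^2 + 9*a^5/560


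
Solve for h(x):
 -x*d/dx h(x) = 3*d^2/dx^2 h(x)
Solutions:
 h(x) = C1 + C2*erf(sqrt(6)*x/6)


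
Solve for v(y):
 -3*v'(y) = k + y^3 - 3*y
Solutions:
 v(y) = C1 - k*y/3 - y^4/12 + y^2/2


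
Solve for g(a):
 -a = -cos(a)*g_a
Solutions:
 g(a) = C1 + Integral(a/cos(a), a)


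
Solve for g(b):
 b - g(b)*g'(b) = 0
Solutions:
 g(b) = -sqrt(C1 + b^2)
 g(b) = sqrt(C1 + b^2)


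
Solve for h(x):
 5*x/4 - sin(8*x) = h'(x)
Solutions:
 h(x) = C1 + 5*x^2/8 + cos(8*x)/8


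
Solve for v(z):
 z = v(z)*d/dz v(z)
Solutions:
 v(z) = -sqrt(C1 + z^2)
 v(z) = sqrt(C1 + z^2)


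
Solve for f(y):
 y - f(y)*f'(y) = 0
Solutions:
 f(y) = -sqrt(C1 + y^2)
 f(y) = sqrt(C1 + y^2)


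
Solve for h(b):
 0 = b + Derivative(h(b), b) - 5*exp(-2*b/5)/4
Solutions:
 h(b) = C1 - b^2/2 - 25*exp(-2*b/5)/8


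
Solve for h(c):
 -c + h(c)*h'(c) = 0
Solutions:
 h(c) = -sqrt(C1 + c^2)
 h(c) = sqrt(C1 + c^2)


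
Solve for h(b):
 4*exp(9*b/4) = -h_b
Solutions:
 h(b) = C1 - 16*exp(9*b/4)/9


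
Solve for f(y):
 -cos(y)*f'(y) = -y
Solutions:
 f(y) = C1 + Integral(y/cos(y), y)


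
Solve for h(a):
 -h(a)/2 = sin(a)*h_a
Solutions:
 h(a) = C1*(cos(a) + 1)^(1/4)/(cos(a) - 1)^(1/4)


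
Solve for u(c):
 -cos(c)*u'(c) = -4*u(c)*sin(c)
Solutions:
 u(c) = C1/cos(c)^4


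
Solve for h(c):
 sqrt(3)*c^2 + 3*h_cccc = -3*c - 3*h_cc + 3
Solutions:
 h(c) = C1 + C2*c + C3*sin(c) + C4*cos(c) - sqrt(3)*c^4/36 - c^3/6 + c^2*(3 + 2*sqrt(3))/6


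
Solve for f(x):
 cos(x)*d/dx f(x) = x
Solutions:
 f(x) = C1 + Integral(x/cos(x), x)


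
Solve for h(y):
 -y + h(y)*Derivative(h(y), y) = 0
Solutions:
 h(y) = -sqrt(C1 + y^2)
 h(y) = sqrt(C1 + y^2)


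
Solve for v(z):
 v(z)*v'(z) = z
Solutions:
 v(z) = -sqrt(C1 + z^2)
 v(z) = sqrt(C1 + z^2)


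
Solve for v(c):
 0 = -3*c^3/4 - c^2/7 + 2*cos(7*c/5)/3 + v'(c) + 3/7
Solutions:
 v(c) = C1 + 3*c^4/16 + c^3/21 - 3*c/7 - 10*sin(7*c/5)/21


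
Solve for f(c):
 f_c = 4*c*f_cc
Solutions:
 f(c) = C1 + C2*c^(5/4)


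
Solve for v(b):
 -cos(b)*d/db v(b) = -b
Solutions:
 v(b) = C1 + Integral(b/cos(b), b)


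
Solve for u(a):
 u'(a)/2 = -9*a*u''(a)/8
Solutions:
 u(a) = C1 + C2*a^(5/9)


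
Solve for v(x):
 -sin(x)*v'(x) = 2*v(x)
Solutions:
 v(x) = C1*(cos(x) + 1)/(cos(x) - 1)


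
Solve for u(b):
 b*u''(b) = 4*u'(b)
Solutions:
 u(b) = C1 + C2*b^5


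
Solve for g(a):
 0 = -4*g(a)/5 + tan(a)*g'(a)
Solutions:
 g(a) = C1*sin(a)^(4/5)


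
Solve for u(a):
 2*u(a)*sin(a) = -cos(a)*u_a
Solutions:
 u(a) = C1*cos(a)^2


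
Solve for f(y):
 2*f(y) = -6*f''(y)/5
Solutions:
 f(y) = C1*sin(sqrt(15)*y/3) + C2*cos(sqrt(15)*y/3)


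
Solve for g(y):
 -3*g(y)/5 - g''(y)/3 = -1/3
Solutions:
 g(y) = C1*sin(3*sqrt(5)*y/5) + C2*cos(3*sqrt(5)*y/5) + 5/9


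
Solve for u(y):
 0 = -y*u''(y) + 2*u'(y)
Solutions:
 u(y) = C1 + C2*y^3


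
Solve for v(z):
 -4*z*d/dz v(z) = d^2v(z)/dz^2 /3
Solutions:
 v(z) = C1 + C2*erf(sqrt(6)*z)


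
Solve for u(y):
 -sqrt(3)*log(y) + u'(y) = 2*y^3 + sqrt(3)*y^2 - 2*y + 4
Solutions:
 u(y) = C1 + y^4/2 + sqrt(3)*y^3/3 - y^2 + sqrt(3)*y*log(y) - sqrt(3)*y + 4*y


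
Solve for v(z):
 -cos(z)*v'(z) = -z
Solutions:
 v(z) = C1 + Integral(z/cos(z), z)


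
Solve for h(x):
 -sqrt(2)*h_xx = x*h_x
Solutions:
 h(x) = C1 + C2*erf(2^(1/4)*x/2)


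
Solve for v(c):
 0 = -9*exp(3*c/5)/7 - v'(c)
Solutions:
 v(c) = C1 - 15*exp(3*c/5)/7


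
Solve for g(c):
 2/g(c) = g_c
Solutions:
 g(c) = -sqrt(C1 + 4*c)
 g(c) = sqrt(C1 + 4*c)


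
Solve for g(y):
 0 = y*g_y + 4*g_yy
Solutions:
 g(y) = C1 + C2*erf(sqrt(2)*y/4)


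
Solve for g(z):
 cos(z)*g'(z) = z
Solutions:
 g(z) = C1 + Integral(z/cos(z), z)


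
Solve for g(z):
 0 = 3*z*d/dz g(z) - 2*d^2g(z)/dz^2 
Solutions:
 g(z) = C1 + C2*erfi(sqrt(3)*z/2)


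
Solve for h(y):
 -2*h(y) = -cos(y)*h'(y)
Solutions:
 h(y) = C1*(sin(y) + 1)/(sin(y) - 1)


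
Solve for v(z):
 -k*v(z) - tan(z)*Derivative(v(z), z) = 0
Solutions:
 v(z) = C1*exp(-k*log(sin(z)))


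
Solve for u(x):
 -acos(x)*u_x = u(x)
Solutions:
 u(x) = C1*exp(-Integral(1/acos(x), x))


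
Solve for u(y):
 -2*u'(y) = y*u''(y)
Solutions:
 u(y) = C1 + C2/y


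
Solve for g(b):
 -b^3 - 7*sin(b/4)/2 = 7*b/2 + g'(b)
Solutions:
 g(b) = C1 - b^4/4 - 7*b^2/4 + 14*cos(b/4)


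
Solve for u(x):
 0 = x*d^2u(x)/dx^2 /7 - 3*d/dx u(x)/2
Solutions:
 u(x) = C1 + C2*x^(23/2)


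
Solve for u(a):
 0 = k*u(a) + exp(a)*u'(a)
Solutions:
 u(a) = C1*exp(k*exp(-a))


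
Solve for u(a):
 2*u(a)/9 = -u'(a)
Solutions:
 u(a) = C1*exp(-2*a/9)


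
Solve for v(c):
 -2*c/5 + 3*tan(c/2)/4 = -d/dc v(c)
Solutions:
 v(c) = C1 + c^2/5 + 3*log(cos(c/2))/2


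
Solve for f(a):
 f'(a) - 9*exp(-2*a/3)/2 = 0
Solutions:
 f(a) = C1 - 27*exp(-2*a/3)/4


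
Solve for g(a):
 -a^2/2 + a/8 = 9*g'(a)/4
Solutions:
 g(a) = C1 - 2*a^3/27 + a^2/36


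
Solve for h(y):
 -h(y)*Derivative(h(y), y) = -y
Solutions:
 h(y) = -sqrt(C1 + y^2)
 h(y) = sqrt(C1 + y^2)


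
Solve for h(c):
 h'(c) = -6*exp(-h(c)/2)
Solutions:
 h(c) = 2*log(C1 - 3*c)


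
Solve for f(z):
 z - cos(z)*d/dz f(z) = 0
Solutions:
 f(z) = C1 + Integral(z/cos(z), z)


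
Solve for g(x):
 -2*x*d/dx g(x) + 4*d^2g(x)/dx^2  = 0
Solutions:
 g(x) = C1 + C2*erfi(x/2)


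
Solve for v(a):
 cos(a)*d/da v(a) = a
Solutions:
 v(a) = C1 + Integral(a/cos(a), a)


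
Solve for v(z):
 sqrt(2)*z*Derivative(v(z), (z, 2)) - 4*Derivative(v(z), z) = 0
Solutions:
 v(z) = C1 + C2*z^(1 + 2*sqrt(2))


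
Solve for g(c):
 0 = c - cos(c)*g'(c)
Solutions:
 g(c) = C1 + Integral(c/cos(c), c)


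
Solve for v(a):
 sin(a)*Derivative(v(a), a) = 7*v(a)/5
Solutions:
 v(a) = C1*(cos(a) - 1)^(7/10)/(cos(a) + 1)^(7/10)


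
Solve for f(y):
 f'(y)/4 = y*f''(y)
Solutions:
 f(y) = C1 + C2*y^(5/4)


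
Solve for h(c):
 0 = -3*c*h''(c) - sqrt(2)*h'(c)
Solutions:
 h(c) = C1 + C2*c^(1 - sqrt(2)/3)


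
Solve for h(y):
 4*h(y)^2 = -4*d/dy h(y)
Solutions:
 h(y) = 1/(C1 + y)


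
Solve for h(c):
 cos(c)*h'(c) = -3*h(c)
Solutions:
 h(c) = C1*(sin(c) - 1)^(3/2)/(sin(c) + 1)^(3/2)


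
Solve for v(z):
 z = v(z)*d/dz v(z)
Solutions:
 v(z) = -sqrt(C1 + z^2)
 v(z) = sqrt(C1 + z^2)


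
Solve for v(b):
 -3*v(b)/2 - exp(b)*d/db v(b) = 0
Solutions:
 v(b) = C1*exp(3*exp(-b)/2)


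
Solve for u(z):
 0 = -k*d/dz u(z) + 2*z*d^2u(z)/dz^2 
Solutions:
 u(z) = C1 + z^(re(k)/2 + 1)*(C2*sin(log(z)*Abs(im(k))/2) + C3*cos(log(z)*im(k)/2))


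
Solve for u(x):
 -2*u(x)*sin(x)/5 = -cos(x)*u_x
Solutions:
 u(x) = C1/cos(x)^(2/5)


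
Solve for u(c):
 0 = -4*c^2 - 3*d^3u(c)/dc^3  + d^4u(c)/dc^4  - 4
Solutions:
 u(c) = C1 + C2*c + C3*c^2 + C4*exp(3*c) - c^5/45 - c^4/27 - 22*c^3/81


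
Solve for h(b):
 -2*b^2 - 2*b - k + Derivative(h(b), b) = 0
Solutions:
 h(b) = C1 + 2*b^3/3 + b^2 + b*k


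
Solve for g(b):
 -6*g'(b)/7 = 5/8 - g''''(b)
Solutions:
 g(b) = C1 + C4*exp(6^(1/3)*7^(2/3)*b/7) - 35*b/48 + (C2*sin(2^(1/3)*3^(5/6)*7^(2/3)*b/14) + C3*cos(2^(1/3)*3^(5/6)*7^(2/3)*b/14))*exp(-6^(1/3)*7^(2/3)*b/14)


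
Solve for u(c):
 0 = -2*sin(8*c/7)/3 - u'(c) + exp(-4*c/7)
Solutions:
 u(c) = C1 + 7*cos(8*c/7)/12 - 7*exp(-4*c/7)/4


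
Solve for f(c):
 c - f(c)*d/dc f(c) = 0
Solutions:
 f(c) = -sqrt(C1 + c^2)
 f(c) = sqrt(C1 + c^2)


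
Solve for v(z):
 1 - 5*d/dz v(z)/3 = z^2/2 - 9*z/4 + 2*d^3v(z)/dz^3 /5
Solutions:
 v(z) = C1 + C2*sin(5*sqrt(6)*z/6) + C3*cos(5*sqrt(6)*z/6) - z^3/10 + 27*z^2/40 + 93*z/125


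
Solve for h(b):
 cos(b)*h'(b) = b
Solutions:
 h(b) = C1 + Integral(b/cos(b), b)


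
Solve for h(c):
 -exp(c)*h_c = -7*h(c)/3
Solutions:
 h(c) = C1*exp(-7*exp(-c)/3)


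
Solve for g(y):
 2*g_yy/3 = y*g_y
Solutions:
 g(y) = C1 + C2*erfi(sqrt(3)*y/2)


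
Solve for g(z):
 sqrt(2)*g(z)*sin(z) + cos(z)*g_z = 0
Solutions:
 g(z) = C1*cos(z)^(sqrt(2))


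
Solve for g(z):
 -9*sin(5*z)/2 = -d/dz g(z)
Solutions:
 g(z) = C1 - 9*cos(5*z)/10


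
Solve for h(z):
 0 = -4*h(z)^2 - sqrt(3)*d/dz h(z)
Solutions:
 h(z) = 3/(C1 + 4*sqrt(3)*z)


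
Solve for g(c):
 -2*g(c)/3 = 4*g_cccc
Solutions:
 g(c) = (C1*sin(2^(1/4)*3^(3/4)*c/6) + C2*cos(2^(1/4)*3^(3/4)*c/6))*exp(-2^(1/4)*3^(3/4)*c/6) + (C3*sin(2^(1/4)*3^(3/4)*c/6) + C4*cos(2^(1/4)*3^(3/4)*c/6))*exp(2^(1/4)*3^(3/4)*c/6)


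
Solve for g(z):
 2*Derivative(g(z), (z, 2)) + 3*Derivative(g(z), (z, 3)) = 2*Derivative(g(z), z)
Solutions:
 g(z) = C1 + C2*exp(z*(-1 + sqrt(7))/3) + C3*exp(-z*(1 + sqrt(7))/3)


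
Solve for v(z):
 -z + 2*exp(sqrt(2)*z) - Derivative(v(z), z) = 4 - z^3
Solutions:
 v(z) = C1 + z^4/4 - z^2/2 - 4*z + sqrt(2)*exp(sqrt(2)*z)


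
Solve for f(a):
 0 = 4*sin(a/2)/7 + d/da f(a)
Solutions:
 f(a) = C1 + 8*cos(a/2)/7


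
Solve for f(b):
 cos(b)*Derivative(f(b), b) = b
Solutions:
 f(b) = C1 + Integral(b/cos(b), b)


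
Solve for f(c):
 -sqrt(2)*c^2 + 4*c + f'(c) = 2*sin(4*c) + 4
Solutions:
 f(c) = C1 + sqrt(2)*c^3/3 - 2*c^2 + 4*c - cos(4*c)/2


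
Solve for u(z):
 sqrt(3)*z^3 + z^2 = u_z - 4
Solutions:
 u(z) = C1 + sqrt(3)*z^4/4 + z^3/3 + 4*z


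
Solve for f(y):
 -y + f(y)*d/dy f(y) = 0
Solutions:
 f(y) = -sqrt(C1 + y^2)
 f(y) = sqrt(C1 + y^2)


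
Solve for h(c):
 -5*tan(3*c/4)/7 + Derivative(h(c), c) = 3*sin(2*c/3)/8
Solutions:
 h(c) = C1 - 20*log(cos(3*c/4))/21 - 9*cos(2*c/3)/16


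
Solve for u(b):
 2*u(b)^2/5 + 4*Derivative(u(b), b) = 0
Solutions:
 u(b) = 10/(C1 + b)


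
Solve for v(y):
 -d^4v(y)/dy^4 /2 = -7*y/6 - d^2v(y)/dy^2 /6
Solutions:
 v(y) = C1 + C2*y + C3*exp(-sqrt(3)*y/3) + C4*exp(sqrt(3)*y/3) - 7*y^3/6


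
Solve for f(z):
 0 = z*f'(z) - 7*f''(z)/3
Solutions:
 f(z) = C1 + C2*erfi(sqrt(42)*z/14)


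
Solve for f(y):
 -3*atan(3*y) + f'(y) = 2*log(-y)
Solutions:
 f(y) = C1 + 2*y*log(-y) + 3*y*atan(3*y) - 2*y - log(9*y^2 + 1)/2


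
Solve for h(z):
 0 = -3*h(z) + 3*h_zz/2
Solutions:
 h(z) = C1*exp(-sqrt(2)*z) + C2*exp(sqrt(2)*z)


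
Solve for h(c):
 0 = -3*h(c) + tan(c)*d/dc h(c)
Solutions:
 h(c) = C1*sin(c)^3


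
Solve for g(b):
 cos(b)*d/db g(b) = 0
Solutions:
 g(b) = C1


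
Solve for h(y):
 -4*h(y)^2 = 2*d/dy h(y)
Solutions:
 h(y) = 1/(C1 + 2*y)


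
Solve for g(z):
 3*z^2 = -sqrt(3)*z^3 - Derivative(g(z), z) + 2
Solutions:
 g(z) = C1 - sqrt(3)*z^4/4 - z^3 + 2*z


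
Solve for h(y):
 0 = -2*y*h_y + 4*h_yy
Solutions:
 h(y) = C1 + C2*erfi(y/2)


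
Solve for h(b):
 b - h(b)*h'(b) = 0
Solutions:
 h(b) = -sqrt(C1 + b^2)
 h(b) = sqrt(C1 + b^2)


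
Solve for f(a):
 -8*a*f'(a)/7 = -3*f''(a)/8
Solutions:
 f(a) = C1 + C2*erfi(4*sqrt(42)*a/21)


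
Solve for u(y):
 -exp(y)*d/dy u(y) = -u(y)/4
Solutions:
 u(y) = C1*exp(-exp(-y)/4)


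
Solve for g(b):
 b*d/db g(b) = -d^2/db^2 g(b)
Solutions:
 g(b) = C1 + C2*erf(sqrt(2)*b/2)


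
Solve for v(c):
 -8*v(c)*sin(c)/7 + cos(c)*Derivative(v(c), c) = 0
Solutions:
 v(c) = C1/cos(c)^(8/7)


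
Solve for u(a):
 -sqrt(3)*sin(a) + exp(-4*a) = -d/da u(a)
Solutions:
 u(a) = C1 - sqrt(3)*cos(a) + exp(-4*a)/4


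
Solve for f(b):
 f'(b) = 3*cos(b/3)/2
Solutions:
 f(b) = C1 + 9*sin(b/3)/2


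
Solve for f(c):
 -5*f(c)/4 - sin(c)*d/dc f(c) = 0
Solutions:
 f(c) = C1*(cos(c) + 1)^(5/8)/(cos(c) - 1)^(5/8)


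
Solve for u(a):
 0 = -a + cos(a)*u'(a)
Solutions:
 u(a) = C1 + Integral(a/cos(a), a)


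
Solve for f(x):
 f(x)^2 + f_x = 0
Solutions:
 f(x) = 1/(C1 + x)


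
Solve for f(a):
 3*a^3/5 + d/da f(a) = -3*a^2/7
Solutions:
 f(a) = C1 - 3*a^4/20 - a^3/7


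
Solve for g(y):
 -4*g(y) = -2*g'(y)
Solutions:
 g(y) = C1*exp(2*y)


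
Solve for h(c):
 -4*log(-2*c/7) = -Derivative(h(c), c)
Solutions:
 h(c) = C1 + 4*c*log(-c) + 4*c*(-log(7) - 1 + log(2))


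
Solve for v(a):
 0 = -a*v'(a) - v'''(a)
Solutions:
 v(a) = C1 + Integral(C2*airyai(-a) + C3*airybi(-a), a)


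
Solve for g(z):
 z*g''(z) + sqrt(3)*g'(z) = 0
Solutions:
 g(z) = C1 + C2*z^(1 - sqrt(3))


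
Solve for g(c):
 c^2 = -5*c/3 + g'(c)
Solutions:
 g(c) = C1 + c^3/3 + 5*c^2/6


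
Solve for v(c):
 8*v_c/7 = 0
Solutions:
 v(c) = C1


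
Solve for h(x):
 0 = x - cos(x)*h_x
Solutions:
 h(x) = C1 + Integral(x/cos(x), x)


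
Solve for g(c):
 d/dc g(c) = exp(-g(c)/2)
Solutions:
 g(c) = 2*log(C1 + c/2)


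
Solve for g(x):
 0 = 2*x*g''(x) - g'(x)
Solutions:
 g(x) = C1 + C2*x^(3/2)


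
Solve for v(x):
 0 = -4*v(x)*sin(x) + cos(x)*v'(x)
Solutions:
 v(x) = C1/cos(x)^4


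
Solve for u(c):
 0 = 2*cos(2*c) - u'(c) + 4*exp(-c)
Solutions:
 u(c) = C1 + sin(2*c) - 4*exp(-c)


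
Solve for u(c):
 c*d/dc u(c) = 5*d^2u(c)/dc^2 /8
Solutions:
 u(c) = C1 + C2*erfi(2*sqrt(5)*c/5)


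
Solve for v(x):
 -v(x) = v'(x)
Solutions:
 v(x) = C1*exp(-x)


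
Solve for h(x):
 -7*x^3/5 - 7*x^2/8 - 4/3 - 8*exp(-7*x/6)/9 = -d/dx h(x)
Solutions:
 h(x) = C1 + 7*x^4/20 + 7*x^3/24 + 4*x/3 - 16*exp(-7*x/6)/21


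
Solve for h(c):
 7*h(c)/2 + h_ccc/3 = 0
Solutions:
 h(c) = C3*exp(-2^(2/3)*21^(1/3)*c/2) + (C1*sin(2^(2/3)*3^(5/6)*7^(1/3)*c/4) + C2*cos(2^(2/3)*3^(5/6)*7^(1/3)*c/4))*exp(2^(2/3)*21^(1/3)*c/4)


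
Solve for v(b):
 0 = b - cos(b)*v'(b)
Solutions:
 v(b) = C1 + Integral(b/cos(b), b)


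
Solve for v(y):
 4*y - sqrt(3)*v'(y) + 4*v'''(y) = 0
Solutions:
 v(y) = C1 + C2*exp(-3^(1/4)*y/2) + C3*exp(3^(1/4)*y/2) + 2*sqrt(3)*y^2/3


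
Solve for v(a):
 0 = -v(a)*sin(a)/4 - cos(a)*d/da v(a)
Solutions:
 v(a) = C1*cos(a)^(1/4)


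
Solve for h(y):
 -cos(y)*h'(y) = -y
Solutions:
 h(y) = C1 + Integral(y/cos(y), y)


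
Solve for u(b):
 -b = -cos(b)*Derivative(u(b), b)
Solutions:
 u(b) = C1 + Integral(b/cos(b), b)


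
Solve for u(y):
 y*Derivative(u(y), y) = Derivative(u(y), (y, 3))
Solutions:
 u(y) = C1 + Integral(C2*airyai(y) + C3*airybi(y), y)


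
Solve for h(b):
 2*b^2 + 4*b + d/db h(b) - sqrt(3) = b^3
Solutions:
 h(b) = C1 + b^4/4 - 2*b^3/3 - 2*b^2 + sqrt(3)*b


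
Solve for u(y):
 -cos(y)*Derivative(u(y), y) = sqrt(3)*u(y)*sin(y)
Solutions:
 u(y) = C1*cos(y)^(sqrt(3))


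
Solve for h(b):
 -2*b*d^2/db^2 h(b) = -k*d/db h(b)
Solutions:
 h(b) = C1 + b^(re(k)/2 + 1)*(C2*sin(log(b)*Abs(im(k))/2) + C3*cos(log(b)*im(k)/2))


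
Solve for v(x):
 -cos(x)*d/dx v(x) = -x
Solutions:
 v(x) = C1 + Integral(x/cos(x), x)


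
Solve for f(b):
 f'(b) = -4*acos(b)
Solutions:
 f(b) = C1 - 4*b*acos(b) + 4*sqrt(1 - b^2)


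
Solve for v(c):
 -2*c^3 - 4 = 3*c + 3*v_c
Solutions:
 v(c) = C1 - c^4/6 - c^2/2 - 4*c/3


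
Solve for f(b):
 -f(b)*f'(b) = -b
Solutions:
 f(b) = -sqrt(C1 + b^2)
 f(b) = sqrt(C1 + b^2)


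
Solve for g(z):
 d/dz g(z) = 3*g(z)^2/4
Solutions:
 g(z) = -4/(C1 + 3*z)


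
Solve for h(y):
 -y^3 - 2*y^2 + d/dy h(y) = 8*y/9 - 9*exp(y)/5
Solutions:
 h(y) = C1 + y^4/4 + 2*y^3/3 + 4*y^2/9 - 9*exp(y)/5


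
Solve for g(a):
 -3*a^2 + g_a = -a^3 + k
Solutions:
 g(a) = C1 - a^4/4 + a^3 + a*k


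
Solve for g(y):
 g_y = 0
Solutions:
 g(y) = C1


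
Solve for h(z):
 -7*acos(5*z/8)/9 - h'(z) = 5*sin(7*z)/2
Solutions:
 h(z) = C1 - 7*z*acos(5*z/8)/9 + 7*sqrt(64 - 25*z^2)/45 + 5*cos(7*z)/14


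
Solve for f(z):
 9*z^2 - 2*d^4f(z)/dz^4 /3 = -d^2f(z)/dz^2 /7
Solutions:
 f(z) = C1 + C2*z + C3*exp(-sqrt(42)*z/14) + C4*exp(sqrt(42)*z/14) - 21*z^4/4 - 294*z^2


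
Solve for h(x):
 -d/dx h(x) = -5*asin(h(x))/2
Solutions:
 Integral(1/asin(_y), (_y, h(x))) = C1 + 5*x/2


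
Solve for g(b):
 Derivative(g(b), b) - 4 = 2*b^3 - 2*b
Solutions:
 g(b) = C1 + b^4/2 - b^2 + 4*b


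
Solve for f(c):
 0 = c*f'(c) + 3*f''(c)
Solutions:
 f(c) = C1 + C2*erf(sqrt(6)*c/6)


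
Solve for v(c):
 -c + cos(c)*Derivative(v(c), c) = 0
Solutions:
 v(c) = C1 + Integral(c/cos(c), c)


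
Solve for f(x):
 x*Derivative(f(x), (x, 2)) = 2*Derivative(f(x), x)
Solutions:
 f(x) = C1 + C2*x^3


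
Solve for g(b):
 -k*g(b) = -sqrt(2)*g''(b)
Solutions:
 g(b) = C1*exp(-2^(3/4)*b*sqrt(k)/2) + C2*exp(2^(3/4)*b*sqrt(k)/2)


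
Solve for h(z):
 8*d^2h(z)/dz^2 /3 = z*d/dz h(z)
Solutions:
 h(z) = C1 + C2*erfi(sqrt(3)*z/4)


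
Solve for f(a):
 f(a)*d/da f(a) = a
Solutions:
 f(a) = -sqrt(C1 + a^2)
 f(a) = sqrt(C1 + a^2)


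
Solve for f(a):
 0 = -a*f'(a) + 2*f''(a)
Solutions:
 f(a) = C1 + C2*erfi(a/2)


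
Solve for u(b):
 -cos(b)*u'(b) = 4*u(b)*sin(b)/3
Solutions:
 u(b) = C1*cos(b)^(4/3)


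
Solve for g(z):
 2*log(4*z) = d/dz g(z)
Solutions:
 g(z) = C1 + 2*z*log(z) - 2*z + z*log(16)


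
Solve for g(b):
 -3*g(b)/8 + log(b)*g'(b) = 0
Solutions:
 g(b) = C1*exp(3*li(b)/8)


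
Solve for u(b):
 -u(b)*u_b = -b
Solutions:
 u(b) = -sqrt(C1 + b^2)
 u(b) = sqrt(C1 + b^2)


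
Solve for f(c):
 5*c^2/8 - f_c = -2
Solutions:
 f(c) = C1 + 5*c^3/24 + 2*c


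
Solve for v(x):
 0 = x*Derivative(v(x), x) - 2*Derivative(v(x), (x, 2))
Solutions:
 v(x) = C1 + C2*erfi(x/2)


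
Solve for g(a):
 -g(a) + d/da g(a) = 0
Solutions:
 g(a) = C1*exp(a)


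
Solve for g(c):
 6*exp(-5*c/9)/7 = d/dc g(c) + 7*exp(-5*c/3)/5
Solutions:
 g(c) = C1 + 21*exp(-5*c/3)/25 - 54*exp(-5*c/9)/35


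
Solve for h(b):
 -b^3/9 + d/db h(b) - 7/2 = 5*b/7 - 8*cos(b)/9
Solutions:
 h(b) = C1 + b^4/36 + 5*b^2/14 + 7*b/2 - 8*sin(b)/9


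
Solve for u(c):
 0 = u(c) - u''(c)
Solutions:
 u(c) = C1*exp(-c) + C2*exp(c)


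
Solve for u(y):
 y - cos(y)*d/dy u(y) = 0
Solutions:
 u(y) = C1 + Integral(y/cos(y), y)


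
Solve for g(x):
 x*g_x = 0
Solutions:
 g(x) = C1


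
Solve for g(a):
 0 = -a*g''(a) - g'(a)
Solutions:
 g(a) = C1 + C2*log(a)


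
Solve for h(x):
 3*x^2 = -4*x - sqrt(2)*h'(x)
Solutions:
 h(x) = C1 - sqrt(2)*x^3/2 - sqrt(2)*x^2


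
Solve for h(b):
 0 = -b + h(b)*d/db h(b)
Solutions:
 h(b) = -sqrt(C1 + b^2)
 h(b) = sqrt(C1 + b^2)


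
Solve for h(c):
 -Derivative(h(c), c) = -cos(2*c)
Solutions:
 h(c) = C1 + sin(2*c)/2


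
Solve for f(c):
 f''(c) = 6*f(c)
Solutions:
 f(c) = C1*exp(-sqrt(6)*c) + C2*exp(sqrt(6)*c)


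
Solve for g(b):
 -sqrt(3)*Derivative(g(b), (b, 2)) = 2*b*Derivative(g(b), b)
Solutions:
 g(b) = C1 + C2*erf(3^(3/4)*b/3)


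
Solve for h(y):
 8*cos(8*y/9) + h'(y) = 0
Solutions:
 h(y) = C1 - 9*sin(8*y/9)


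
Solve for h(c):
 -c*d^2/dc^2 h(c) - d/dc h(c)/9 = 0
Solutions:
 h(c) = C1 + C2*c^(8/9)


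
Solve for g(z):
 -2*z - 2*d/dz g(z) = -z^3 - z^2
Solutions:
 g(z) = C1 + z^4/8 + z^3/6 - z^2/2


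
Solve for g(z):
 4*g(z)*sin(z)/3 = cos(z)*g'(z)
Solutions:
 g(z) = C1/cos(z)^(4/3)


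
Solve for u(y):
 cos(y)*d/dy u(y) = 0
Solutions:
 u(y) = C1


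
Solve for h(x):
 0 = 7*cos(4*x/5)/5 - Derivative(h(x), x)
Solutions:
 h(x) = C1 + 7*sin(4*x/5)/4


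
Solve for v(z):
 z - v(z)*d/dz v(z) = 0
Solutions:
 v(z) = -sqrt(C1 + z^2)
 v(z) = sqrt(C1 + z^2)


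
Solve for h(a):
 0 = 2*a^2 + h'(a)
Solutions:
 h(a) = C1 - 2*a^3/3


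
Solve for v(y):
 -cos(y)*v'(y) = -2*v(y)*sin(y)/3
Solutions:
 v(y) = C1/cos(y)^(2/3)


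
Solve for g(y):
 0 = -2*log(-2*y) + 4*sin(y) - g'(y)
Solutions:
 g(y) = C1 - 2*y*log(-y) - 2*y*log(2) + 2*y - 4*cos(y)


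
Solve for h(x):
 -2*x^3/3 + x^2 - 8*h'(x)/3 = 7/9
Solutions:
 h(x) = C1 - x^4/16 + x^3/8 - 7*x/24


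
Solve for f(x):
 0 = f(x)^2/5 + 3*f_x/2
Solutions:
 f(x) = 15/(C1 + 2*x)


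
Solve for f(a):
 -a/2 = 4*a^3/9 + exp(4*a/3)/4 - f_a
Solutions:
 f(a) = C1 + a^4/9 + a^2/4 + 3*exp(4*a/3)/16


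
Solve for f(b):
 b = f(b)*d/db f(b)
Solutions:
 f(b) = -sqrt(C1 + b^2)
 f(b) = sqrt(C1 + b^2)


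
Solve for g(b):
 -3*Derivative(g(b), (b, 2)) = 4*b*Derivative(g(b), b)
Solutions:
 g(b) = C1 + C2*erf(sqrt(6)*b/3)


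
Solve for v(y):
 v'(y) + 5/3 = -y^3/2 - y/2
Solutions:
 v(y) = C1 - y^4/8 - y^2/4 - 5*y/3


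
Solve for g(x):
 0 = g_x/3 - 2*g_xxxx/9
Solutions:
 g(x) = C1 + C4*exp(2^(2/3)*3^(1/3)*x/2) + (C2*sin(2^(2/3)*3^(5/6)*x/4) + C3*cos(2^(2/3)*3^(5/6)*x/4))*exp(-2^(2/3)*3^(1/3)*x/4)


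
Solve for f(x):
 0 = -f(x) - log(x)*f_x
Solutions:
 f(x) = C1*exp(-li(x))


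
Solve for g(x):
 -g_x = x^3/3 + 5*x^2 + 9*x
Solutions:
 g(x) = C1 - x^4/12 - 5*x^3/3 - 9*x^2/2


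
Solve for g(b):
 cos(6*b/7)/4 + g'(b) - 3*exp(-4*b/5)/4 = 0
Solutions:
 g(b) = C1 - 7*sin(6*b/7)/24 - 15*exp(-4*b/5)/16


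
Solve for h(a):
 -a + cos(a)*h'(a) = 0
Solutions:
 h(a) = C1 + Integral(a/cos(a), a)


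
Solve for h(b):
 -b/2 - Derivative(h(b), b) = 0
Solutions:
 h(b) = C1 - b^2/4


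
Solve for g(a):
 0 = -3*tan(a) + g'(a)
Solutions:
 g(a) = C1 - 3*log(cos(a))


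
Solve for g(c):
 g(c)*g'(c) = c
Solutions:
 g(c) = -sqrt(C1 + c^2)
 g(c) = sqrt(C1 + c^2)


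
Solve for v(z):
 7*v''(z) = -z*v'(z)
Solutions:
 v(z) = C1 + C2*erf(sqrt(14)*z/14)


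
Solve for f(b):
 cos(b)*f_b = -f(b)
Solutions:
 f(b) = C1*sqrt(sin(b) - 1)/sqrt(sin(b) + 1)


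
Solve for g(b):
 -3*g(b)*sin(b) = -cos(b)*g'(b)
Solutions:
 g(b) = C1/cos(b)^3


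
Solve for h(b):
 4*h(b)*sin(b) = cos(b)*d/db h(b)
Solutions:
 h(b) = C1/cos(b)^4


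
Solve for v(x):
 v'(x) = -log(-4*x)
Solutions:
 v(x) = C1 - x*log(-x) + x*(1 - 2*log(2))


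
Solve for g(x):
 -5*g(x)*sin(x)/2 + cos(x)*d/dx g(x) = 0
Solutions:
 g(x) = C1/cos(x)^(5/2)


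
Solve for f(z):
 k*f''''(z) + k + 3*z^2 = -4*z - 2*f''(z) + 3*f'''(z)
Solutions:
 f(z) = C1 + C2*z + C3*exp(z*(3 - sqrt(9 - 8*k))/(2*k)) + C4*exp(z*(sqrt(9 - 8*k) + 3)/(2*k)) - z^4/8 - 13*z^3/12 + z^2*(4*k - 39)/8


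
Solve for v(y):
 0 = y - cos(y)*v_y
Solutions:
 v(y) = C1 + Integral(y/cos(y), y)


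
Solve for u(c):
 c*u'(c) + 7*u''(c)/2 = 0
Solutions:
 u(c) = C1 + C2*erf(sqrt(7)*c/7)


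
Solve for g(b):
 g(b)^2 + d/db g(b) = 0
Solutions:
 g(b) = 1/(C1 + b)


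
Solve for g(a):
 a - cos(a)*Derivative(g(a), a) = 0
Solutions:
 g(a) = C1 + Integral(a/cos(a), a)


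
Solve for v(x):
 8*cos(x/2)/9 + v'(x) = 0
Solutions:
 v(x) = C1 - 16*sin(x/2)/9


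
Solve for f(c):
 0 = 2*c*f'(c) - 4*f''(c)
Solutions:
 f(c) = C1 + C2*erfi(c/2)


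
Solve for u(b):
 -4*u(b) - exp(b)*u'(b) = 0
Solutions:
 u(b) = C1*exp(4*exp(-b))


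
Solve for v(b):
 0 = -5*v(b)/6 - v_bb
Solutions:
 v(b) = C1*sin(sqrt(30)*b/6) + C2*cos(sqrt(30)*b/6)


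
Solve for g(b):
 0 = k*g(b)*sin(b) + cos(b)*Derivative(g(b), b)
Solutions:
 g(b) = C1*exp(k*log(cos(b)))


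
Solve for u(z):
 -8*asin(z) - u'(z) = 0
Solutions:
 u(z) = C1 - 8*z*asin(z) - 8*sqrt(1 - z^2)


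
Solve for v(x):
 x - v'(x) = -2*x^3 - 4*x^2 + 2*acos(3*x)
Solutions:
 v(x) = C1 + x^4/2 + 4*x^3/3 + x^2/2 - 2*x*acos(3*x) + 2*sqrt(1 - 9*x^2)/3


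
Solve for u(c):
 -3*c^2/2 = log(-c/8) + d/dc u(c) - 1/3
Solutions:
 u(c) = C1 - c^3/2 - c*log(-c) + c*(4/3 + 3*log(2))


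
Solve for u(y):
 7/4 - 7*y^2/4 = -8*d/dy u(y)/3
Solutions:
 u(y) = C1 + 7*y^3/32 - 21*y/32


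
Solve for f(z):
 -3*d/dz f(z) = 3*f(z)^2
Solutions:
 f(z) = 1/(C1 + z)


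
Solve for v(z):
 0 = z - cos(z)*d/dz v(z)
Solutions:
 v(z) = C1 + Integral(z/cos(z), z)


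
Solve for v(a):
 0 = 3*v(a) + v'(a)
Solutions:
 v(a) = C1*exp(-3*a)


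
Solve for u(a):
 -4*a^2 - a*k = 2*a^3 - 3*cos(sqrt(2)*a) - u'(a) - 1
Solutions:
 u(a) = C1 + a^4/2 + 4*a^3/3 + a^2*k/2 - a - 3*sqrt(2)*sin(sqrt(2)*a)/2


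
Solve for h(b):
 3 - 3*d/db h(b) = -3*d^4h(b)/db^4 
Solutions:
 h(b) = C1 + C4*exp(b) + b + (C2*sin(sqrt(3)*b/2) + C3*cos(sqrt(3)*b/2))*exp(-b/2)


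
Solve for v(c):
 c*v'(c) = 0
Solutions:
 v(c) = C1


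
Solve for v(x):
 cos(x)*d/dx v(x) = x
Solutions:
 v(x) = C1 + Integral(x/cos(x), x)


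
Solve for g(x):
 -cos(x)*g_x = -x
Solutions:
 g(x) = C1 + Integral(x/cos(x), x)


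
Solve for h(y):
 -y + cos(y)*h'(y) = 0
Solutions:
 h(y) = C1 + Integral(y/cos(y), y)


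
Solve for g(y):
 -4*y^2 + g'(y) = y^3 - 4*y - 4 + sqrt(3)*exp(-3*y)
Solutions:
 g(y) = C1 + y^4/4 + 4*y^3/3 - 2*y^2 - 4*y - sqrt(3)*exp(-3*y)/3


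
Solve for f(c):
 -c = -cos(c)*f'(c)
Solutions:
 f(c) = C1 + Integral(c/cos(c), c)


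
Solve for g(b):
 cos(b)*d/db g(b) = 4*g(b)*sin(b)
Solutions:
 g(b) = C1/cos(b)^4


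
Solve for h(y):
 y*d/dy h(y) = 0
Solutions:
 h(y) = C1


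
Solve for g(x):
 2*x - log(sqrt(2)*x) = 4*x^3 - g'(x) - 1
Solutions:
 g(x) = C1 + x^4 - x^2 + x*log(x) - 2*x + x*log(2)/2


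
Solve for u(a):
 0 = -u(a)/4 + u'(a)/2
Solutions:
 u(a) = C1*exp(a/2)


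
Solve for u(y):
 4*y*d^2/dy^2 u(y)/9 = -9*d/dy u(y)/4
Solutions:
 u(y) = C1 + C2/y^(65/16)


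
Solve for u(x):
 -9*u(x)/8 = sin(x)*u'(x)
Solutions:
 u(x) = C1*(cos(x) + 1)^(9/16)/(cos(x) - 1)^(9/16)


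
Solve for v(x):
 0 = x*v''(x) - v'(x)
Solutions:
 v(x) = C1 + C2*x^2


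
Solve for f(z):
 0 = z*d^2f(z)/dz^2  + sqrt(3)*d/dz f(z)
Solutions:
 f(z) = C1 + C2*z^(1 - sqrt(3))


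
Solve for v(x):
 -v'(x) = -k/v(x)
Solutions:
 v(x) = -sqrt(C1 + 2*k*x)
 v(x) = sqrt(C1 + 2*k*x)


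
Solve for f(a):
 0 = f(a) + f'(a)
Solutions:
 f(a) = C1*exp(-a)


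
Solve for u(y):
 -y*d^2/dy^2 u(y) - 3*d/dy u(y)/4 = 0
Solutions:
 u(y) = C1 + C2*y^(1/4)


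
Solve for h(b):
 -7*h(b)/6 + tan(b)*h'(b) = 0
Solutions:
 h(b) = C1*sin(b)^(7/6)


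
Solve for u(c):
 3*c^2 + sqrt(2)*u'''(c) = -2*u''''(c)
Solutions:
 u(c) = C1 + C2*c + C3*c^2 + C4*exp(-sqrt(2)*c/2) - sqrt(2)*c^5/40 + c^4/4 - sqrt(2)*c^3


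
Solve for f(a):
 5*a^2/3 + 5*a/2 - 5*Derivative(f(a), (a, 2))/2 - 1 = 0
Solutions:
 f(a) = C1 + C2*a + a^4/18 + a^3/6 - a^2/5


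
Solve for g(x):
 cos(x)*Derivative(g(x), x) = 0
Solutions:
 g(x) = C1


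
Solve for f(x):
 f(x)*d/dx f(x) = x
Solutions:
 f(x) = -sqrt(C1 + x^2)
 f(x) = sqrt(C1 + x^2)


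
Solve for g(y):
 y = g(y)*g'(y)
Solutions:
 g(y) = -sqrt(C1 + y^2)
 g(y) = sqrt(C1 + y^2)


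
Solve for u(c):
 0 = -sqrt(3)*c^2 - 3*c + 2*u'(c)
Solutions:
 u(c) = C1 + sqrt(3)*c^3/6 + 3*c^2/4


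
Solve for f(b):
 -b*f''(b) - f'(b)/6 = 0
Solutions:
 f(b) = C1 + C2*b^(5/6)


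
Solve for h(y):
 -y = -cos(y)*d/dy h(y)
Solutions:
 h(y) = C1 + Integral(y/cos(y), y)


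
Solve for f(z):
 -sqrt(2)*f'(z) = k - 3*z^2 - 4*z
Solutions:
 f(z) = C1 - sqrt(2)*k*z/2 + sqrt(2)*z^3/2 + sqrt(2)*z^2


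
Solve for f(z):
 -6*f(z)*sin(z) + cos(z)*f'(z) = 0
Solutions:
 f(z) = C1/cos(z)^6


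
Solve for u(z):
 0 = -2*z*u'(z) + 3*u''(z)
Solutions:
 u(z) = C1 + C2*erfi(sqrt(3)*z/3)


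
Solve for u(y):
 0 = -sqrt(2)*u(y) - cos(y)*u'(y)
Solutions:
 u(y) = C1*(sin(y) - 1)^(sqrt(2)/2)/(sin(y) + 1)^(sqrt(2)/2)


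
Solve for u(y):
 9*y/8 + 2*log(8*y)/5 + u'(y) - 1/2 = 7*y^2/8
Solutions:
 u(y) = C1 + 7*y^3/24 - 9*y^2/16 - 2*y*log(y)/5 - 6*y*log(2)/5 + 9*y/10


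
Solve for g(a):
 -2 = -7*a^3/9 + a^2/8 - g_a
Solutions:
 g(a) = C1 - 7*a^4/36 + a^3/24 + 2*a


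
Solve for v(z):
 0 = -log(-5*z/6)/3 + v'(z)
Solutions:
 v(z) = C1 + z*log(-z)/3 + z*(-log(6) - 1 + log(5))/3


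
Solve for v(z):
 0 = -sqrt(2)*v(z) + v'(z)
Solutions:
 v(z) = C1*exp(sqrt(2)*z)


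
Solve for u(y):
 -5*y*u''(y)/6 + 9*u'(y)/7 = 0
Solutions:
 u(y) = C1 + C2*y^(89/35)


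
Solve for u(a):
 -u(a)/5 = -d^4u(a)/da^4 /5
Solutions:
 u(a) = C1*exp(-a) + C2*exp(a) + C3*sin(a) + C4*cos(a)


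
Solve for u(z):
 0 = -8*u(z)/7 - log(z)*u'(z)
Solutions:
 u(z) = C1*exp(-8*li(z)/7)


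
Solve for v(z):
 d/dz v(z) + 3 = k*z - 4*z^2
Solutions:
 v(z) = C1 + k*z^2/2 - 4*z^3/3 - 3*z


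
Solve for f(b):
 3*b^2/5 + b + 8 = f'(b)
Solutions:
 f(b) = C1 + b^3/5 + b^2/2 + 8*b


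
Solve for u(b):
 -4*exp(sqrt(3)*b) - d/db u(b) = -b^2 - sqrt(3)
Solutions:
 u(b) = C1 + b^3/3 + sqrt(3)*b - 4*sqrt(3)*exp(sqrt(3)*b)/3


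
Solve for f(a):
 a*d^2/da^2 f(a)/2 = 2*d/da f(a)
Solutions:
 f(a) = C1 + C2*a^5


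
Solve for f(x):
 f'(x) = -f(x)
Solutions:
 f(x) = C1*exp(-x)


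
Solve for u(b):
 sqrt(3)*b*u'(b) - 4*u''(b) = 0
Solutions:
 u(b) = C1 + C2*erfi(sqrt(2)*3^(1/4)*b/4)


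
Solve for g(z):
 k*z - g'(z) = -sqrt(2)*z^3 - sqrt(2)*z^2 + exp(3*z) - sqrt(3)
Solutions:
 g(z) = C1 + k*z^2/2 + sqrt(2)*z^4/4 + sqrt(2)*z^3/3 + sqrt(3)*z - exp(3*z)/3
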